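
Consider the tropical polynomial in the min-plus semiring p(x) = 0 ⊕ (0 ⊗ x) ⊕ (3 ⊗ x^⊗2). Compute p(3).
p(3) = 0

A tropical monomial a ⊗ x^⊗i evaluates to a + i · x. Evaluating each term at x = 3:
  Term 0 contributes 0 + 0 · 3 = 0
  Term 1 contributes 0 + 1 · 3 = 3
  Term 2 contributes 3 + 2 · 3 = 9
p(3) = ⊕ of these = min[0, 3, 9] = 0.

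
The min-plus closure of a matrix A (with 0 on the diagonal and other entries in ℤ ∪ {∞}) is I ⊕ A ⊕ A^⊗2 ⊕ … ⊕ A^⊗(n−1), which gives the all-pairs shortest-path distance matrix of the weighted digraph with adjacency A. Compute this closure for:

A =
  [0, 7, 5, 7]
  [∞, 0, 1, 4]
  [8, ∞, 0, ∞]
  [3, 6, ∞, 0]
Closure =
  [0, 7, 5, 7]
  [7, 0, 1, 4]
  [8, 15, 0, 15]
  [3, 6, 7, 0]

This is the Floyd-Warshall all-pairs shortest-path computation. For each intermediate vertex k = 0, 1, …, 3, update dist[i][j] ← min(dist[i][j], dist[i][k] + dist[k][j]). The final matrix gives, for each (i, j), the minimum total weight of any directed path from i to j (possibly empty when i = j).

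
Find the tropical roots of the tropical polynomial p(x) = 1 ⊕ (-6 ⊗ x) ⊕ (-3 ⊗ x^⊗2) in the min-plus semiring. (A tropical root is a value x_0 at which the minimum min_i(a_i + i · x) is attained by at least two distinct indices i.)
Roots: {-3, 7}

Each tropical root is a break point of the lower envelope of the lines y = a_i + i · x (there are 3 lines, with slopes 0, 1, ..., 2). Only the lines that attain the minimum somewhere contribute to roots; other lines are dominated. Here the surviving (envelope) indices are i = 2, i = 1, i = 0.
Intersections between consecutive envelope lines give the roots: for adjacent envelope indices i < j the intersection is x = (a_i − a_j) / (j − i). Reading off the sorted break points: {-3, 7}.
Verification: at each break x_0, at least two indices attain the minimum of min_i(a_i + i · x_0).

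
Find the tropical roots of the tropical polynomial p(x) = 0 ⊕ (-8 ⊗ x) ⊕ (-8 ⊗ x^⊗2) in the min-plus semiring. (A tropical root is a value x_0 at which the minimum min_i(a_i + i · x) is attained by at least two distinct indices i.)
Roots: {0, 8}

Each tropical root is a break point of the lower envelope of the lines y = a_i + i · x (there are 3 lines, with slopes 0, 1, ..., 2). Only the lines that attain the minimum somewhere contribute to roots; other lines are dominated. Here the surviving (envelope) indices are i = 2, i = 1, i = 0.
Intersections between consecutive envelope lines give the roots: for adjacent envelope indices i < j the intersection is x = (a_i − a_j) / (j − i). Reading off the sorted break points: {0, 8}.
Verification: at each break x_0, at least two indices attain the minimum of min_i(a_i + i · x_0).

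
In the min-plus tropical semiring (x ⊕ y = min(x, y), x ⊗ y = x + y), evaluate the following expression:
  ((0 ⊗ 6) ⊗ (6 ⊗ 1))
((0 ⊗ 6) ⊗ (6 ⊗ 1)) = 13

Expand innermost to outermost. Recall ⊕ takes the minimum of its arguments and ⊗ takes their sum. Working out the expression ((0 ⊗ 6) ⊗ (6 ⊗ 1)) gives 13.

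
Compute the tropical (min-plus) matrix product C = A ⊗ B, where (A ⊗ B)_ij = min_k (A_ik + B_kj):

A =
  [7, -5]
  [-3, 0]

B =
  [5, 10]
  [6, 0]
A ⊗ B =
  [1, -5]
  [2, 0]

Apply the min-plus product entry-by-entry:
  C[0][0] = min over k of (A[0][0] + B[0][0] = 7 + 5 = 12, A[0][1] + B[1][0] = -5 + 6 = 1) = 1 (attained at k = 1)
  C[0][1] = min over k of (A[0][0] + B[0][1] = 7 + 10 = 17, A[0][1] + B[1][1] = -5 + 0 = -5) = -5 (attained at k = 1)
  C[1][0] = min over k of (A[1][0] + B[0][0] = -3 + 5 = 2, A[1][1] + B[1][0] = 0 + 6 = 6) = 2 (attained at k = 0)
  C[1][1] = min over k of (A[1][0] + B[0][1] = -3 + 10 = 7, A[1][1] + B[1][1] = 0 + 0 = 0) = 0 (attained at k = 1)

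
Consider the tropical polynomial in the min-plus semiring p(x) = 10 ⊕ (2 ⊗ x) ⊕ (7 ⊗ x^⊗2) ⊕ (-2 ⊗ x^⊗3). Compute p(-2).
p(-2) = -8

A tropical monomial a ⊗ x^⊗i evaluates to a + i · x. Evaluating each term at x = -2:
  Term 0 contributes 10 + 0 · -2 = 10
  Term 1 contributes 2 + 1 · -2 = 0
  Term 2 contributes 7 + 2 · -2 = 3
  Term 3 contributes -2 + 3 · -2 = -8
p(-2) = ⊕ of these = min[10, 0, 3, -8] = -8.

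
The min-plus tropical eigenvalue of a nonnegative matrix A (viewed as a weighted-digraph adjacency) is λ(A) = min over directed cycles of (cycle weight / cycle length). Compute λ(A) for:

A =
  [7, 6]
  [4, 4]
λ(A) = 4

Enumerate directed cycles and compute their means (weight / length). Sample:
  cycle 0 → 0: weight = 7, length = 1, mean = 7/1 ≈ 7.000
  cycle 1 → 1: weight = 4, length = 1, mean = 4/1 ≈ 4.000
  cycle 0 → 1 → 0: weight = 10, length = 2, mean = 10/2 ≈ 5.000
  cycle 1 → 0 → 1: weight = 10, length = 2, mean = 10/2 ≈ 5.000
Minimum mean = 4.000, attained e.g. along the cycle 1 → 1 with weight 4 and length 1. So λ(A) = 4/1 = 4.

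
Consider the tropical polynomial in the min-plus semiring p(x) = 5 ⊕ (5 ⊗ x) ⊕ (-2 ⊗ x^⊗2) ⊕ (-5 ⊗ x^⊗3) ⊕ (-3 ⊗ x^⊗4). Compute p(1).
p(1) = -2

A tropical monomial a ⊗ x^⊗i evaluates to a + i · x. Evaluating each term at x = 1:
  Term 0 contributes 5 + 0 · 1 = 5
  Term 1 contributes 5 + 1 · 1 = 6
  Term 2 contributes -2 + 2 · 1 = 0
  Term 3 contributes -5 + 3 · 1 = -2
  Term 4 contributes -3 + 4 · 1 = 1
p(1) = ⊕ of these = min[5, 6, 0, -2, 1] = -2.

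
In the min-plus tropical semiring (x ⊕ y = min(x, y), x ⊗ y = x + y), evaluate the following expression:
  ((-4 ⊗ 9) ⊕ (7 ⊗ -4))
((-4 ⊗ 9) ⊕ (7 ⊗ -4)) = 3

Expand innermost to outermost. Recall ⊕ takes the minimum of its arguments and ⊗ takes their sum. Working out the expression ((-4 ⊗ 9) ⊕ (7 ⊗ -4)) gives 3.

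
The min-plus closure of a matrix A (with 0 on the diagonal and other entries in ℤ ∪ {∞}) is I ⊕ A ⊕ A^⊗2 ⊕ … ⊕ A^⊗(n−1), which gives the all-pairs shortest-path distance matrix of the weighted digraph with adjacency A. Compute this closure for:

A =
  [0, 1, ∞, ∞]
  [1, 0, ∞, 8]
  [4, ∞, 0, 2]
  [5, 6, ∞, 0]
Closure =
  [0, 1, ∞, 9]
  [1, 0, ∞, 8]
  [4, 5, 0, 2]
  [5, 6, ∞, 0]

This is the Floyd-Warshall all-pairs shortest-path computation. For each intermediate vertex k = 0, 1, …, 3, update dist[i][j] ← min(dist[i][j], dist[i][k] + dist[k][j]). The final matrix gives, for each (i, j), the minimum total weight of any directed path from i to j (possibly empty when i = j).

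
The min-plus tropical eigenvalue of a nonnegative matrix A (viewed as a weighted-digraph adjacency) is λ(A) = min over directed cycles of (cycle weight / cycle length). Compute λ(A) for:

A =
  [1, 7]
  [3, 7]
λ(A) = 1

Enumerate directed cycles and compute their means (weight / length). Sample:
  cycle 0 → 0: weight = 1, length = 1, mean = 1/1 ≈ 1.000
  cycle 1 → 1: weight = 7, length = 1, mean = 7/1 ≈ 7.000
  cycle 0 → 1 → 0: weight = 10, length = 2, mean = 10/2 ≈ 5.000
  cycle 1 → 0 → 1: weight = 10, length = 2, mean = 10/2 ≈ 5.000
Minimum mean = 1.000, attained e.g. along the cycle 0 → 0 with weight 1 and length 1. So λ(A) = 1/1 = 1.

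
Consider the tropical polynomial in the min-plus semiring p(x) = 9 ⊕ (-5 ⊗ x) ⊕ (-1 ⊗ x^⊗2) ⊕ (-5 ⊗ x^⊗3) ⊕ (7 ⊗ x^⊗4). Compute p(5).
p(5) = 0

A tropical monomial a ⊗ x^⊗i evaluates to a + i · x. Evaluating each term at x = 5:
  Term 0 contributes 9 + 0 · 5 = 9
  Term 1 contributes -5 + 1 · 5 = 0
  Term 2 contributes -1 + 2 · 5 = 9
  Term 3 contributes -5 + 3 · 5 = 10
  Term 4 contributes 7 + 4 · 5 = 27
p(5) = ⊕ of these = min[9, 0, 9, 10, 27] = 0.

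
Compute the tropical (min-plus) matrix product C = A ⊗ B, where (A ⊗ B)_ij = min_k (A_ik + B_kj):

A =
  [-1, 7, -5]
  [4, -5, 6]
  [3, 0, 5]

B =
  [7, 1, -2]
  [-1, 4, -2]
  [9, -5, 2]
A ⊗ B =
  [4, -10, -3]
  [-6, -1, -7]
  [-1, 0, -2]

Apply the min-plus product entry-by-entry:
  C[0][0] = min over k of (A[0][0] + B[0][0] = -1 + 7 = 6, A[0][1] + B[1][0] = 7 + -1 = 6, A[0][2] + B[2][0] = -5 + 9 = 4) = 4 (attained at k = 2)
  C[0][1] = min over k of (A[0][0] + B[0][1] = -1 + 1 = 0, A[0][1] + B[1][1] = 7 + 4 = 11, A[0][2] + B[2][1] = -5 + -5 = -10) = -10 (attained at k = 2)
  C[0][2] = min over k of (A[0][0] + B[0][2] = -1 + -2 = -3, A[0][1] + B[1][2] = 7 + -2 = 5, A[0][2] + B[2][2] = -5 + 2 = -3) = -3 (attained at k = 0)
  C[1][0] = min over k of (A[1][0] + B[0][0] = 4 + 7 = 11, A[1][1] + B[1][0] = -5 + -1 = -6, A[1][2] + B[2][0] = 6 + 9 = 15) = -6 (attained at k = 1)
  C[1][1] = min over k of (A[1][0] + B[0][1] = 4 + 1 = 5, A[1][1] + B[1][1] = -5 + 4 = -1, A[1][2] + B[2][1] = 6 + -5 = 1) = -1 (attained at k = 1)
  C[1][2] = min over k of (A[1][0] + B[0][2] = 4 + -2 = 2, A[1][1] + B[1][2] = -5 + -2 = -7, A[1][2] + B[2][2] = 6 + 2 = 8) = -7 (attained at k = 1)
  C[2][0] = min over k of (A[2][0] + B[0][0] = 3 + 7 = 10, A[2][1] + B[1][0] = 0 + -1 = -1, A[2][2] + B[2][0] = 5 + 9 = 14) = -1 (attained at k = 1)
  C[2][1] = min over k of (A[2][0] + B[0][1] = 3 + 1 = 4, A[2][1] + B[1][1] = 0 + 4 = 4, A[2][2] + B[2][1] = 5 + -5 = 0) = 0 (attained at k = 2)
  C[2][2] = min over k of (A[2][0] + B[0][2] = 3 + -2 = 1, A[2][1] + B[1][2] = 0 + -2 = -2, A[2][2] + B[2][2] = 5 + 2 = 7) = -2 (attained at k = 1)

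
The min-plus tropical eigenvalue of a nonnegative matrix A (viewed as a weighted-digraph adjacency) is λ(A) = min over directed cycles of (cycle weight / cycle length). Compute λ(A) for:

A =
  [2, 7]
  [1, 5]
λ(A) = 2

Enumerate directed cycles and compute their means (weight / length). Sample:
  cycle 0 → 0: weight = 2, length = 1, mean = 2/1 ≈ 2.000
  cycle 1 → 1: weight = 5, length = 1, mean = 5/1 ≈ 5.000
  cycle 0 → 1 → 0: weight = 8, length = 2, mean = 8/2 ≈ 4.000
  cycle 1 → 0 → 1: weight = 8, length = 2, mean = 8/2 ≈ 4.000
Minimum mean = 2.000, attained e.g. along the cycle 0 → 0 with weight 2 and length 1. So λ(A) = 2/1 = 2.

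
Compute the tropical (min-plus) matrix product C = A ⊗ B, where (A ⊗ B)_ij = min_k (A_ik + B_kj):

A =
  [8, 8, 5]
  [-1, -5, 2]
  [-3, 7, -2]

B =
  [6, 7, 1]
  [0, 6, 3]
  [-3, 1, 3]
A ⊗ B =
  [2, 6, 8]
  [-5, 1, -2]
  [-5, -1, -2]

Apply the min-plus product entry-by-entry:
  C[0][0] = min over k of (A[0][0] + B[0][0] = 8 + 6 = 14, A[0][1] + B[1][0] = 8 + 0 = 8, A[0][2] + B[2][0] = 5 + -3 = 2) = 2 (attained at k = 2)
  C[0][1] = min over k of (A[0][0] + B[0][1] = 8 + 7 = 15, A[0][1] + B[1][1] = 8 + 6 = 14, A[0][2] + B[2][1] = 5 + 1 = 6) = 6 (attained at k = 2)
  C[0][2] = min over k of (A[0][0] + B[0][2] = 8 + 1 = 9, A[0][1] + B[1][2] = 8 + 3 = 11, A[0][2] + B[2][2] = 5 + 3 = 8) = 8 (attained at k = 2)
  C[1][0] = min over k of (A[1][0] + B[0][0] = -1 + 6 = 5, A[1][1] + B[1][0] = -5 + 0 = -5, A[1][2] + B[2][0] = 2 + -3 = -1) = -5 (attained at k = 1)
  C[1][1] = min over k of (A[1][0] + B[0][1] = -1 + 7 = 6, A[1][1] + B[1][1] = -5 + 6 = 1, A[1][2] + B[2][1] = 2 + 1 = 3) = 1 (attained at k = 1)
  C[1][2] = min over k of (A[1][0] + B[0][2] = -1 + 1 = 0, A[1][1] + B[1][2] = -5 + 3 = -2, A[1][2] + B[2][2] = 2 + 3 = 5) = -2 (attained at k = 1)
  C[2][0] = min over k of (A[2][0] + B[0][0] = -3 + 6 = 3, A[2][1] + B[1][0] = 7 + 0 = 7, A[2][2] + B[2][0] = -2 + -3 = -5) = -5 (attained at k = 2)
  C[2][1] = min over k of (A[2][0] + B[0][1] = -3 + 7 = 4, A[2][1] + B[1][1] = 7 + 6 = 13, A[2][2] + B[2][1] = -2 + 1 = -1) = -1 (attained at k = 2)
  C[2][2] = min over k of (A[2][0] + B[0][2] = -3 + 1 = -2, A[2][1] + B[1][2] = 7 + 3 = 10, A[2][2] + B[2][2] = -2 + 3 = 1) = -2 (attained at k = 0)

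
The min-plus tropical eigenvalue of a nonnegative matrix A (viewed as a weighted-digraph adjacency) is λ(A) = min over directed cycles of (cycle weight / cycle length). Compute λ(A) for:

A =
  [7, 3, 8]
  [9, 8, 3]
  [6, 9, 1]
λ(A) = 1

Enumerate directed cycles and compute their means (weight / length). Sample:
  cycle 0 → 0: weight = 7, length = 1, mean = 7/1 ≈ 7.000
  cycle 1 → 1: weight = 8, length = 1, mean = 8/1 ≈ 8.000
  cycle 2 → 2: weight = 1, length = 1, mean = 1/1 ≈ 1.000
  cycle 0 → 1 → 0: weight = 12, length = 2, mean = 12/2 ≈ 6.000
  cycle 0 → 2 → 0: weight = 14, length = 2, mean = 14/2 ≈ 7.000
  cycle 1 → 0 → 1: weight = 12, length = 2, mean = 12/2 ≈ 6.000
Minimum mean = 1.000, attained e.g. along the cycle 2 → 2 with weight 1 and length 1. So λ(A) = 1/1 = 1.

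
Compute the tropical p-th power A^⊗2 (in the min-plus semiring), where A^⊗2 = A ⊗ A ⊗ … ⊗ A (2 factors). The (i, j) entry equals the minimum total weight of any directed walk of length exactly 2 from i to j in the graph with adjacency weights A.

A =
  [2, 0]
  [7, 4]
A^⊗2 =
  [4, 2]
  [9, 7]

Each entry (A^⊗2)_ij equals the minimum over all length-2 walks i = v_0 → v_1 → … → v_2 = j of Σ_t A[v_t][v_{t+1}]. For example, for (i, j) = (0, 1) we minimise over 2 possible intermediate vertex sequences; the minimum is 2, attained along the walk 0 → 0 → 1.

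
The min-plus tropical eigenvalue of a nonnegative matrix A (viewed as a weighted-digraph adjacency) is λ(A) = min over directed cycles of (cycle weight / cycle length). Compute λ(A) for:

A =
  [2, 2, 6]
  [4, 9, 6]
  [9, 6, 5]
λ(A) = 2

Enumerate directed cycles and compute their means (weight / length). Sample:
  cycle 0 → 0: weight = 2, length = 1, mean = 2/1 ≈ 2.000
  cycle 1 → 1: weight = 9, length = 1, mean = 9/1 ≈ 9.000
  cycle 2 → 2: weight = 5, length = 1, mean = 5/1 ≈ 5.000
  cycle 0 → 1 → 0: weight = 6, length = 2, mean = 6/2 ≈ 3.000
  cycle 0 → 2 → 0: weight = 15, length = 2, mean = 15/2 ≈ 7.500
  cycle 1 → 0 → 1: weight = 6, length = 2, mean = 6/2 ≈ 3.000
Minimum mean = 2.000, attained e.g. along the cycle 0 → 0 with weight 2 and length 1. So λ(A) = 2/1 = 2.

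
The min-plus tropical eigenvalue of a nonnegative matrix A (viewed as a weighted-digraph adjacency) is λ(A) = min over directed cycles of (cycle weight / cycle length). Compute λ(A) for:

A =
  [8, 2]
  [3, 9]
λ(A) = 5/2

Enumerate directed cycles and compute their means (weight / length). Sample:
  cycle 0 → 0: weight = 8, length = 1, mean = 8/1 ≈ 8.000
  cycle 1 → 1: weight = 9, length = 1, mean = 9/1 ≈ 9.000
  cycle 0 → 1 → 0: weight = 5, length = 2, mean = 5/2 ≈ 2.500
  cycle 1 → 0 → 1: weight = 5, length = 2, mean = 5/2 ≈ 2.500
Minimum mean = 2.500, attained e.g. along the cycle 0 → 1 → 0 with weight 5 and length 2. So λ(A) = 5/2 = 5/2.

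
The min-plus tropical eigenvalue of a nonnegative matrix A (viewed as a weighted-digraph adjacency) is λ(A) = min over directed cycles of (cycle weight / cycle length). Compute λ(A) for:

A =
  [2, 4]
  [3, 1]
λ(A) = 1

Enumerate directed cycles and compute their means (weight / length). Sample:
  cycle 0 → 0: weight = 2, length = 1, mean = 2/1 ≈ 2.000
  cycle 1 → 1: weight = 1, length = 1, mean = 1/1 ≈ 1.000
  cycle 0 → 1 → 0: weight = 7, length = 2, mean = 7/2 ≈ 3.500
  cycle 1 → 0 → 1: weight = 7, length = 2, mean = 7/2 ≈ 3.500
Minimum mean = 1.000, attained e.g. along the cycle 1 → 1 with weight 1 and length 1. So λ(A) = 1/1 = 1.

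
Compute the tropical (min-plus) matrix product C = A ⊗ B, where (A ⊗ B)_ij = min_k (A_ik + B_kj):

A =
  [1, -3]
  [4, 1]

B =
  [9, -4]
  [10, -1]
A ⊗ B =
  [7, -4]
  [11, 0]

Apply the min-plus product entry-by-entry:
  C[0][0] = min over k of (A[0][0] + B[0][0] = 1 + 9 = 10, A[0][1] + B[1][0] = -3 + 10 = 7) = 7 (attained at k = 1)
  C[0][1] = min over k of (A[0][0] + B[0][1] = 1 + -4 = -3, A[0][1] + B[1][1] = -3 + -1 = -4) = -4 (attained at k = 1)
  C[1][0] = min over k of (A[1][0] + B[0][0] = 4 + 9 = 13, A[1][1] + B[1][0] = 1 + 10 = 11) = 11 (attained at k = 1)
  C[1][1] = min over k of (A[1][0] + B[0][1] = 4 + -4 = 0, A[1][1] + B[1][1] = 1 + -1 = 0) = 0 (attained at k = 0)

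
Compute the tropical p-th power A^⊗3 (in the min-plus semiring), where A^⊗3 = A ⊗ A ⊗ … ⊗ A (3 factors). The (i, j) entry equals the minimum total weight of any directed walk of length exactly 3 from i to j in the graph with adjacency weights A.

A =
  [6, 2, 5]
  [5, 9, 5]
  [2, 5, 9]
A^⊗3 =
  [9, 9, 12]
  [12, 9, 12]
  [9, 10, 9]

Each entry (A^⊗3)_ij equals the minimum over all length-3 walks i = v_0 → v_1 → … → v_3 = j of Σ_t A[v_t][v_{t+1}]. For example, for (i, j) = (0, 2) we minimise over 9 possible intermediate vertex sequences; the minimum is 12, attained along the walk 0 → 1 → 0 → 2.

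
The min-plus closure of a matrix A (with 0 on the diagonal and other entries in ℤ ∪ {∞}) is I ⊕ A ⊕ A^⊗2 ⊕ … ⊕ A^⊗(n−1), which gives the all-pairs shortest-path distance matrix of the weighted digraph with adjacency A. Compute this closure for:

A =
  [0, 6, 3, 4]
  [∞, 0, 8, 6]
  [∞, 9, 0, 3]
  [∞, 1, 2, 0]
Closure =
  [0, 5, 3, 4]
  [∞, 0, 8, 6]
  [∞, 4, 0, 3]
  [∞, 1, 2, 0]

This is the Floyd-Warshall all-pairs shortest-path computation. For each intermediate vertex k = 0, 1, …, 3, update dist[i][j] ← min(dist[i][j], dist[i][k] + dist[k][j]). The final matrix gives, for each (i, j), the minimum total weight of any directed path from i to j (possibly empty when i = j).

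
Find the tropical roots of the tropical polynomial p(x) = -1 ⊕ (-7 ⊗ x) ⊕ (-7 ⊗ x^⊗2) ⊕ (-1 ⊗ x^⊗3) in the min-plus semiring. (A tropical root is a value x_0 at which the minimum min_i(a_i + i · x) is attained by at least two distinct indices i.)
Roots: {-6, 0, 6}

Each tropical root is a break point of the lower envelope of the lines y = a_i + i · x (there are 4 lines, with slopes 0, 1, ..., 3). Only the lines that attain the minimum somewhere contribute to roots; other lines are dominated. Here the surviving (envelope) indices are i = 3, i = 2, i = 1, i = 0.
Intersections between consecutive envelope lines give the roots: for adjacent envelope indices i < j the intersection is x = (a_i − a_j) / (j − i). Reading off the sorted break points: {-6, 0, 6}.
Verification: at each break x_0, at least two indices attain the minimum of min_i(a_i + i · x_0).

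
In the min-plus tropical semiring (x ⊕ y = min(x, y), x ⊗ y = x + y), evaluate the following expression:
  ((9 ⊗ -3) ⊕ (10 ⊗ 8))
((9 ⊗ -3) ⊕ (10 ⊗ 8)) = 6

Expand innermost to outermost. Recall ⊕ takes the minimum of its arguments and ⊗ takes their sum. Working out the expression ((9 ⊗ -3) ⊕ (10 ⊗ 8)) gives 6.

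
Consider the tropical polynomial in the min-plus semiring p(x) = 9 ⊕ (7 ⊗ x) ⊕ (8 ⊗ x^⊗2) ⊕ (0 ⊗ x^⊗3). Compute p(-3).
p(-3) = -9

A tropical monomial a ⊗ x^⊗i evaluates to a + i · x. Evaluating each term at x = -3:
  Term 0 contributes 9 + 0 · -3 = 9
  Term 1 contributes 7 + 1 · -3 = 4
  Term 2 contributes 8 + 2 · -3 = 2
  Term 3 contributes 0 + 3 · -3 = -9
p(-3) = ⊕ of these = min[9, 4, 2, -9] = -9.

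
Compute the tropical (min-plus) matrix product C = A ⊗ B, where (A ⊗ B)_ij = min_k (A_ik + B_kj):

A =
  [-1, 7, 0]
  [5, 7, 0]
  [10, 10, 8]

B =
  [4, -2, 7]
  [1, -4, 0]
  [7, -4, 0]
A ⊗ B =
  [3, -4, 0]
  [7, -4, 0]
  [11, 4, 8]

Apply the min-plus product entry-by-entry:
  C[0][0] = min over k of (A[0][0] + B[0][0] = -1 + 4 = 3, A[0][1] + B[1][0] = 7 + 1 = 8, A[0][2] + B[2][0] = 0 + 7 = 7) = 3 (attained at k = 0)
  C[0][1] = min over k of (A[0][0] + B[0][1] = -1 + -2 = -3, A[0][1] + B[1][1] = 7 + -4 = 3, A[0][2] + B[2][1] = 0 + -4 = -4) = -4 (attained at k = 2)
  C[0][2] = min over k of (A[0][0] + B[0][2] = -1 + 7 = 6, A[0][1] + B[1][2] = 7 + 0 = 7, A[0][2] + B[2][2] = 0 + 0 = 0) = 0 (attained at k = 2)
  C[1][0] = min over k of (A[1][0] + B[0][0] = 5 + 4 = 9, A[1][1] + B[1][0] = 7 + 1 = 8, A[1][2] + B[2][0] = 0 + 7 = 7) = 7 (attained at k = 2)
  C[1][1] = min over k of (A[1][0] + B[0][1] = 5 + -2 = 3, A[1][1] + B[1][1] = 7 + -4 = 3, A[1][2] + B[2][1] = 0 + -4 = -4) = -4 (attained at k = 2)
  C[1][2] = min over k of (A[1][0] + B[0][2] = 5 + 7 = 12, A[1][1] + B[1][2] = 7 + 0 = 7, A[1][2] + B[2][2] = 0 + 0 = 0) = 0 (attained at k = 2)
  C[2][0] = min over k of (A[2][0] + B[0][0] = 10 + 4 = 14, A[2][1] + B[1][0] = 10 + 1 = 11, A[2][2] + B[2][0] = 8 + 7 = 15) = 11 (attained at k = 1)
  C[2][1] = min over k of (A[2][0] + B[0][1] = 10 + -2 = 8, A[2][1] + B[1][1] = 10 + -4 = 6, A[2][2] + B[2][1] = 8 + -4 = 4) = 4 (attained at k = 2)
  C[2][2] = min over k of (A[2][0] + B[0][2] = 10 + 7 = 17, A[2][1] + B[1][2] = 10 + 0 = 10, A[2][2] + B[2][2] = 8 + 0 = 8) = 8 (attained at k = 2)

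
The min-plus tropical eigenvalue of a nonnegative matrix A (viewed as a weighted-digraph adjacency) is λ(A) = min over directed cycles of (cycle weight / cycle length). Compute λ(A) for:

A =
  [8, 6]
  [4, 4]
λ(A) = 4

Enumerate directed cycles and compute their means (weight / length). Sample:
  cycle 0 → 0: weight = 8, length = 1, mean = 8/1 ≈ 8.000
  cycle 1 → 1: weight = 4, length = 1, mean = 4/1 ≈ 4.000
  cycle 0 → 1 → 0: weight = 10, length = 2, mean = 10/2 ≈ 5.000
  cycle 1 → 0 → 1: weight = 10, length = 2, mean = 10/2 ≈ 5.000
Minimum mean = 4.000, attained e.g. along the cycle 1 → 1 with weight 4 and length 1. So λ(A) = 4/1 = 4.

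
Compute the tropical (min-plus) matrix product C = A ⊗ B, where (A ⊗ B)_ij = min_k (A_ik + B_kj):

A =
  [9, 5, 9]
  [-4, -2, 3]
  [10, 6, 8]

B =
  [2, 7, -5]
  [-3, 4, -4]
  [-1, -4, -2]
A ⊗ B =
  [2, 5, 1]
  [-5, -1, -9]
  [3, 4, 2]

Apply the min-plus product entry-by-entry:
  C[0][0] = min over k of (A[0][0] + B[0][0] = 9 + 2 = 11, A[0][1] + B[1][0] = 5 + -3 = 2, A[0][2] + B[2][0] = 9 + -1 = 8) = 2 (attained at k = 1)
  C[0][1] = min over k of (A[0][0] + B[0][1] = 9 + 7 = 16, A[0][1] + B[1][1] = 5 + 4 = 9, A[0][2] + B[2][1] = 9 + -4 = 5) = 5 (attained at k = 2)
  C[0][2] = min over k of (A[0][0] + B[0][2] = 9 + -5 = 4, A[0][1] + B[1][2] = 5 + -4 = 1, A[0][2] + B[2][2] = 9 + -2 = 7) = 1 (attained at k = 1)
  C[1][0] = min over k of (A[1][0] + B[0][0] = -4 + 2 = -2, A[1][1] + B[1][0] = -2 + -3 = -5, A[1][2] + B[2][0] = 3 + -1 = 2) = -5 (attained at k = 1)
  C[1][1] = min over k of (A[1][0] + B[0][1] = -4 + 7 = 3, A[1][1] + B[1][1] = -2 + 4 = 2, A[1][2] + B[2][1] = 3 + -4 = -1) = -1 (attained at k = 2)
  C[1][2] = min over k of (A[1][0] + B[0][2] = -4 + -5 = -9, A[1][1] + B[1][2] = -2 + -4 = -6, A[1][2] + B[2][2] = 3 + -2 = 1) = -9 (attained at k = 0)
  C[2][0] = min over k of (A[2][0] + B[0][0] = 10 + 2 = 12, A[2][1] + B[1][0] = 6 + -3 = 3, A[2][2] + B[2][0] = 8 + -1 = 7) = 3 (attained at k = 1)
  C[2][1] = min over k of (A[2][0] + B[0][1] = 10 + 7 = 17, A[2][1] + B[1][1] = 6 + 4 = 10, A[2][2] + B[2][1] = 8 + -4 = 4) = 4 (attained at k = 2)
  C[2][2] = min over k of (A[2][0] + B[0][2] = 10 + -5 = 5, A[2][1] + B[1][2] = 6 + -4 = 2, A[2][2] + B[2][2] = 8 + -2 = 6) = 2 (attained at k = 1)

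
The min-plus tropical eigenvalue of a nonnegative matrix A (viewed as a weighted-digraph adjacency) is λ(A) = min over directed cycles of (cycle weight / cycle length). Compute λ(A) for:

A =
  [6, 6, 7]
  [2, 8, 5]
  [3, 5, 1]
λ(A) = 1

Enumerate directed cycles and compute their means (weight / length). Sample:
  cycle 0 → 0: weight = 6, length = 1, mean = 6/1 ≈ 6.000
  cycle 1 → 1: weight = 8, length = 1, mean = 8/1 ≈ 8.000
  cycle 2 → 2: weight = 1, length = 1, mean = 1/1 ≈ 1.000
  cycle 0 → 1 → 0: weight = 8, length = 2, mean = 8/2 ≈ 4.000
  cycle 0 → 2 → 0: weight = 10, length = 2, mean = 10/2 ≈ 5.000
  cycle 1 → 0 → 1: weight = 8, length = 2, mean = 8/2 ≈ 4.000
Minimum mean = 1.000, attained e.g. along the cycle 2 → 2 with weight 1 and length 1. So λ(A) = 1/1 = 1.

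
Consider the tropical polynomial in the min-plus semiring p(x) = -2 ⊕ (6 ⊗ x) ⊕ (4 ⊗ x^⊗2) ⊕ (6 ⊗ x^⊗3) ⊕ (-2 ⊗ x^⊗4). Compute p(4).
p(4) = -2

A tropical monomial a ⊗ x^⊗i evaluates to a + i · x. Evaluating each term at x = 4:
  Term 0 contributes -2 + 0 · 4 = -2
  Term 1 contributes 6 + 1 · 4 = 10
  Term 2 contributes 4 + 2 · 4 = 12
  Term 3 contributes 6 + 3 · 4 = 18
  Term 4 contributes -2 + 4 · 4 = 14
p(4) = ⊕ of these = min[-2, 10, 12, 18, 14] = -2.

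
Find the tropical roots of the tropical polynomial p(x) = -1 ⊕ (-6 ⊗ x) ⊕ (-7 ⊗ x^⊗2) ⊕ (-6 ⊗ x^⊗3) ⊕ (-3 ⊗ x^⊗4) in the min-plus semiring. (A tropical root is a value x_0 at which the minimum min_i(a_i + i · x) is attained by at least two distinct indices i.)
Roots: {-3, -1, 1, 5}

Each tropical root is a break point of the lower envelope of the lines y = a_i + i · x (there are 5 lines, with slopes 0, 1, ..., 4). Only the lines that attain the minimum somewhere contribute to roots; other lines are dominated. Here the surviving (envelope) indices are i = 4, i = 3, i = 2, i = 1, i = 0.
Intersections between consecutive envelope lines give the roots: for adjacent envelope indices i < j the intersection is x = (a_i − a_j) / (j − i). Reading off the sorted break points: {-3, -1, 1, 5}.
Verification: at each break x_0, at least two indices attain the minimum of min_i(a_i + i · x_0).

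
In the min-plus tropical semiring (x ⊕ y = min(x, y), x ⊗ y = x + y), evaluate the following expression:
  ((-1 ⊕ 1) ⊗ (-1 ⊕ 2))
((-1 ⊕ 1) ⊗ (-1 ⊕ 2)) = -2

Expand innermost to outermost. Recall ⊕ takes the minimum of its arguments and ⊗ takes their sum. Working out the expression ((-1 ⊕ 1) ⊗ (-1 ⊕ 2)) gives -2.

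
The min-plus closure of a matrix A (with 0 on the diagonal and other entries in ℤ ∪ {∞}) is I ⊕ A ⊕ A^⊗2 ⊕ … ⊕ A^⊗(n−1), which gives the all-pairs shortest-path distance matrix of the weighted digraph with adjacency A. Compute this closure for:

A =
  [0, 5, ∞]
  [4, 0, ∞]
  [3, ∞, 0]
Closure =
  [0, 5, ∞]
  [4, 0, ∞]
  [3, 8, 0]

This is the Floyd-Warshall all-pairs shortest-path computation. For each intermediate vertex k = 0, 1, …, 2, update dist[i][j] ← min(dist[i][j], dist[i][k] + dist[k][j]). The final matrix gives, for each (i, j), the minimum total weight of any directed path from i to j (possibly empty when i = j).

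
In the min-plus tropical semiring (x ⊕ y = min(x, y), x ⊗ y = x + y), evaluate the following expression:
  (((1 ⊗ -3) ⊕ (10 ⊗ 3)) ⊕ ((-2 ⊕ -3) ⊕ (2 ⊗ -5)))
(((1 ⊗ -3) ⊕ (10 ⊗ 3)) ⊕ ((-2 ⊕ -3) ⊕ (2 ⊗ -5))) = -3

Expand innermost to outermost. Recall ⊕ takes the minimum of its arguments and ⊗ takes their sum. Working out the expression (((1 ⊗ -3) ⊕ (10 ⊗ 3)) ⊕ ((-2 ⊕ -3) ⊕ (2 ⊗ -5))) gives -3.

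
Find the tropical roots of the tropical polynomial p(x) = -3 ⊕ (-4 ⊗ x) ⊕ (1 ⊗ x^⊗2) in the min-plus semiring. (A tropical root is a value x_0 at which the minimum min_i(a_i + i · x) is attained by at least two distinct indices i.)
Roots: {-5, 1}

Each tropical root is a break point of the lower envelope of the lines y = a_i + i · x (there are 3 lines, with slopes 0, 1, ..., 2). Only the lines that attain the minimum somewhere contribute to roots; other lines are dominated. Here the surviving (envelope) indices are i = 2, i = 1, i = 0.
Intersections between consecutive envelope lines give the roots: for adjacent envelope indices i < j the intersection is x = (a_i − a_j) / (j − i). Reading off the sorted break points: {-5, 1}.
Verification: at each break x_0, at least two indices attain the minimum of min_i(a_i + i · x_0).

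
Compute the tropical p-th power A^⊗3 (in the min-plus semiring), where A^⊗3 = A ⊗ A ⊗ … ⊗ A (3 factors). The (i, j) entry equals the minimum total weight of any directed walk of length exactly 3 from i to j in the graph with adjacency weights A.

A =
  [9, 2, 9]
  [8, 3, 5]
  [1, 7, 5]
A^⊗3 =
  [8, 8, 10]
  [9, 8, 11]
  [11, 6, 8]

Each entry (A^⊗3)_ij equals the minimum over all length-3 walks i = v_0 → v_1 → … → v_3 = j of Σ_t A[v_t][v_{t+1}]. For example, for (i, j) = (0, 2) we minimise over 9 possible intermediate vertex sequences; the minimum is 10, attained along the walk 0 → 1 → 1 → 2.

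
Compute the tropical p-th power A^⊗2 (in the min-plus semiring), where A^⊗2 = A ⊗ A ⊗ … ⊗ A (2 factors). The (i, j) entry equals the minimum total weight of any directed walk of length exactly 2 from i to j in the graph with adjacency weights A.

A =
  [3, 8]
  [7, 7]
A^⊗2 =
  [6, 11]
  [10, 14]

Each entry (A^⊗2)_ij equals the minimum over all length-2 walks i = v_0 → v_1 → … → v_2 = j of Σ_t A[v_t][v_{t+1}]. For example, for (i, j) = (0, 1) we minimise over 2 possible intermediate vertex sequences; the minimum is 11, attained along the walk 0 → 0 → 1.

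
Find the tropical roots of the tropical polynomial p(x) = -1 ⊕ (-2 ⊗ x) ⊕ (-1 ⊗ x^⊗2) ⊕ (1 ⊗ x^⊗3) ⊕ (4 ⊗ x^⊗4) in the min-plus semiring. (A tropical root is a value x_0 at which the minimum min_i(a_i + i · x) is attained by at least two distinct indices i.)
Roots: {-3, -2, -1, 1}

Each tropical root is a break point of the lower envelope of the lines y = a_i + i · x (there are 5 lines, with slopes 0, 1, ..., 4). Only the lines that attain the minimum somewhere contribute to roots; other lines are dominated. Here the surviving (envelope) indices are i = 4, i = 3, i = 2, i = 1, i = 0.
Intersections between consecutive envelope lines give the roots: for adjacent envelope indices i < j the intersection is x = (a_i − a_j) / (j − i). Reading off the sorted break points: {-3, -2, -1, 1}.
Verification: at each break x_0, at least two indices attain the minimum of min_i(a_i + i · x_0).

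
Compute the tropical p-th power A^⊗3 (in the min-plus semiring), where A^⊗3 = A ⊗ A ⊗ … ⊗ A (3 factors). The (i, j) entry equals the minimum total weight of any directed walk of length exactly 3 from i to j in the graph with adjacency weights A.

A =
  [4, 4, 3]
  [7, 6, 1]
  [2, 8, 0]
A^⊗3 =
  [5, 9, 3]
  [3, 7, 1]
  [2, 6, 0]

Each entry (A^⊗3)_ij equals the minimum over all length-3 walks i = v_0 → v_1 → … → v_3 = j of Σ_t A[v_t][v_{t+1}]. For example, for (i, j) = (0, 2) we minimise over 9 possible intermediate vertex sequences; the minimum is 3, attained along the walk 0 → 2 → 2 → 2.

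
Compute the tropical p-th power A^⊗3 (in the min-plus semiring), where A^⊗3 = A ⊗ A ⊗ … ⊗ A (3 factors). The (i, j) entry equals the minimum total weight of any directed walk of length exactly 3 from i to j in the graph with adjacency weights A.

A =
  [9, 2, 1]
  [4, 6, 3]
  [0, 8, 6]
A^⊗3 =
  [5, 3, 2]
  [5, 5, 4]
  [1, 8, 5]

Each entry (A^⊗3)_ij equals the minimum over all length-3 walks i = v_0 → v_1 → … → v_3 = j of Σ_t A[v_t][v_{t+1}]. For example, for (i, j) = (0, 2) we minimise over 9 possible intermediate vertex sequences; the minimum is 2, attained along the walk 0 → 2 → 0 → 2.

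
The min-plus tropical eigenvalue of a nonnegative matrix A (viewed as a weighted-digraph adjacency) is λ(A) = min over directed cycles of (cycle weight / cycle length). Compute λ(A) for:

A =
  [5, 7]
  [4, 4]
λ(A) = 4

Enumerate directed cycles and compute their means (weight / length). Sample:
  cycle 0 → 0: weight = 5, length = 1, mean = 5/1 ≈ 5.000
  cycle 1 → 1: weight = 4, length = 1, mean = 4/1 ≈ 4.000
  cycle 0 → 1 → 0: weight = 11, length = 2, mean = 11/2 ≈ 5.500
  cycle 1 → 0 → 1: weight = 11, length = 2, mean = 11/2 ≈ 5.500
Minimum mean = 4.000, attained e.g. along the cycle 1 → 1 with weight 4 and length 1. So λ(A) = 4/1 = 4.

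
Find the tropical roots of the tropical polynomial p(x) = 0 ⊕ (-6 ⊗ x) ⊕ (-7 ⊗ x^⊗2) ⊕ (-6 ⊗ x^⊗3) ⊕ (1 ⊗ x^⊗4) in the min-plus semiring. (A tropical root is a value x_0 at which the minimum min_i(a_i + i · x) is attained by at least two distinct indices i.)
Roots: {-7, -1, 1, 6}

Each tropical root is a break point of the lower envelope of the lines y = a_i + i · x (there are 5 lines, with slopes 0, 1, ..., 4). Only the lines that attain the minimum somewhere contribute to roots; other lines are dominated. Here the surviving (envelope) indices are i = 4, i = 3, i = 2, i = 1, i = 0.
Intersections between consecutive envelope lines give the roots: for adjacent envelope indices i < j the intersection is x = (a_i − a_j) / (j − i). Reading off the sorted break points: {-7, -1, 1, 6}.
Verification: at each break x_0, at least two indices attain the minimum of min_i(a_i + i · x_0).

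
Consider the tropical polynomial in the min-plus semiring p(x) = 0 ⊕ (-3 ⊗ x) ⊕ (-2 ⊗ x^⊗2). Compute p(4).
p(4) = 0

A tropical monomial a ⊗ x^⊗i evaluates to a + i · x. Evaluating each term at x = 4:
  Term 0 contributes 0 + 0 · 4 = 0
  Term 1 contributes -3 + 1 · 4 = 1
  Term 2 contributes -2 + 2 · 4 = 6
p(4) = ⊕ of these = min[0, 1, 6] = 0.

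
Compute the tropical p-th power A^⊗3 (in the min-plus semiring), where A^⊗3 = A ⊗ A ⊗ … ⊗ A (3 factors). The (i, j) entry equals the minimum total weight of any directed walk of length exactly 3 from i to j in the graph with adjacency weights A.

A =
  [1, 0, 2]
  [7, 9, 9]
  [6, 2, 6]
A^⊗3 =
  [3, 2, 4]
  [9, 8, 10]
  [8, 7, 9]

Each entry (A^⊗3)_ij equals the minimum over all length-3 walks i = v_0 → v_1 → … → v_3 = j of Σ_t A[v_t][v_{t+1}]. For example, for (i, j) = (0, 2) we minimise over 9 possible intermediate vertex sequences; the minimum is 4, attained along the walk 0 → 0 → 0 → 2.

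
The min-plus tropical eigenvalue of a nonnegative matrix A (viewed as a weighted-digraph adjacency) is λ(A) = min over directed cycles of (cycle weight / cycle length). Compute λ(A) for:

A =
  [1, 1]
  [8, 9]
λ(A) = 1

Enumerate directed cycles and compute their means (weight / length). Sample:
  cycle 0 → 0: weight = 1, length = 1, mean = 1/1 ≈ 1.000
  cycle 1 → 1: weight = 9, length = 1, mean = 9/1 ≈ 9.000
  cycle 0 → 1 → 0: weight = 9, length = 2, mean = 9/2 ≈ 4.500
  cycle 1 → 0 → 1: weight = 9, length = 2, mean = 9/2 ≈ 4.500
Minimum mean = 1.000, attained e.g. along the cycle 0 → 0 with weight 1 and length 1. So λ(A) = 1/1 = 1.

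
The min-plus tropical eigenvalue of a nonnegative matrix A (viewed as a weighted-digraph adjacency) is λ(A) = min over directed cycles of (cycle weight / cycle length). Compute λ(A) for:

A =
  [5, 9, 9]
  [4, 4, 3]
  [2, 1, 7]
λ(A) = 2

Enumerate directed cycles and compute their means (weight / length). Sample:
  cycle 0 → 0: weight = 5, length = 1, mean = 5/1 ≈ 5.000
  cycle 1 → 1: weight = 4, length = 1, mean = 4/1 ≈ 4.000
  cycle 2 → 2: weight = 7, length = 1, mean = 7/1 ≈ 7.000
  cycle 0 → 1 → 0: weight = 13, length = 2, mean = 13/2 ≈ 6.500
  cycle 0 → 2 → 0: weight = 11, length = 2, mean = 11/2 ≈ 5.500
  cycle 1 → 0 → 1: weight = 13, length = 2, mean = 13/2 ≈ 6.500
Minimum mean = 2.000, attained e.g. along the cycle 1 → 2 → 1 with weight 4 and length 2. So λ(A) = 4/2 = 2.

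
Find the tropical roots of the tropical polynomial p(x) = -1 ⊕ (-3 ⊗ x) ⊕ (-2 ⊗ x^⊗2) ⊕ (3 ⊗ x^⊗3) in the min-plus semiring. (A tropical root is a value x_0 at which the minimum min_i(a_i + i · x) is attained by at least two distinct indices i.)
Roots: {-5, -1, 2}

Each tropical root is a break point of the lower envelope of the lines y = a_i + i · x (there are 4 lines, with slopes 0, 1, ..., 3). Only the lines that attain the minimum somewhere contribute to roots; other lines are dominated. Here the surviving (envelope) indices are i = 3, i = 2, i = 1, i = 0.
Intersections between consecutive envelope lines give the roots: for adjacent envelope indices i < j the intersection is x = (a_i − a_j) / (j − i). Reading off the sorted break points: {-5, -1, 2}.
Verification: at each break x_0, at least two indices attain the minimum of min_i(a_i + i · x_0).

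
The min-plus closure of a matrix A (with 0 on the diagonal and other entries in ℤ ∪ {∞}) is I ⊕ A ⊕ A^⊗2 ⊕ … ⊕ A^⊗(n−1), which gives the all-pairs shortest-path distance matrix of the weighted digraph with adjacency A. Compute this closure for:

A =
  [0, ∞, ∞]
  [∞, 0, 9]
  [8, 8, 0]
Closure =
  [0, ∞, ∞]
  [17, 0, 9]
  [8, 8, 0]

This is the Floyd-Warshall all-pairs shortest-path computation. For each intermediate vertex k = 0, 1, …, 2, update dist[i][j] ← min(dist[i][j], dist[i][k] + dist[k][j]). The final matrix gives, for each (i, j), the minimum total weight of any directed path from i to j (possibly empty when i = j).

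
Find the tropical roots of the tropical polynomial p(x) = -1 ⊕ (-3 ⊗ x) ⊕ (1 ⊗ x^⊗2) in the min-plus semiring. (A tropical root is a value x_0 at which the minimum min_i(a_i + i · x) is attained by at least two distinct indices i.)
Roots: {-4, 2}

Each tropical root is a break point of the lower envelope of the lines y = a_i + i · x (there are 3 lines, with slopes 0, 1, ..., 2). Only the lines that attain the minimum somewhere contribute to roots; other lines are dominated. Here the surviving (envelope) indices are i = 2, i = 1, i = 0.
Intersections between consecutive envelope lines give the roots: for adjacent envelope indices i < j the intersection is x = (a_i − a_j) / (j − i). Reading off the sorted break points: {-4, 2}.
Verification: at each break x_0, at least two indices attain the minimum of min_i(a_i + i · x_0).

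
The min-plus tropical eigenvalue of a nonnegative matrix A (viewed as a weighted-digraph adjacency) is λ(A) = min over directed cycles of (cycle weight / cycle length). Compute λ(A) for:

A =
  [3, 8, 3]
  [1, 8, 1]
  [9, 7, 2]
λ(A) = 2

Enumerate directed cycles and compute their means (weight / length). Sample:
  cycle 0 → 0: weight = 3, length = 1, mean = 3/1 ≈ 3.000
  cycle 1 → 1: weight = 8, length = 1, mean = 8/1 ≈ 8.000
  cycle 2 → 2: weight = 2, length = 1, mean = 2/1 ≈ 2.000
  cycle 0 → 1 → 0: weight = 9, length = 2, mean = 9/2 ≈ 4.500
  cycle 0 → 2 → 0: weight = 12, length = 2, mean = 12/2 ≈ 6.000
  cycle 1 → 0 → 1: weight = 9, length = 2, mean = 9/2 ≈ 4.500
Minimum mean = 2.000, attained e.g. along the cycle 2 → 2 with weight 2 and length 1. So λ(A) = 2/1 = 2.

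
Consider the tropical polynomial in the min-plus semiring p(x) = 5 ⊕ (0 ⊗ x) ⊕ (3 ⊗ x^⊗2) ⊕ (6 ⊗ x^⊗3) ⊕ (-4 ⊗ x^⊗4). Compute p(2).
p(2) = 2

A tropical monomial a ⊗ x^⊗i evaluates to a + i · x. Evaluating each term at x = 2:
  Term 0 contributes 5 + 0 · 2 = 5
  Term 1 contributes 0 + 1 · 2 = 2
  Term 2 contributes 3 + 2 · 2 = 7
  Term 3 contributes 6 + 3 · 2 = 12
  Term 4 contributes -4 + 4 · 2 = 4
p(2) = ⊕ of these = min[5, 2, 7, 12, 4] = 2.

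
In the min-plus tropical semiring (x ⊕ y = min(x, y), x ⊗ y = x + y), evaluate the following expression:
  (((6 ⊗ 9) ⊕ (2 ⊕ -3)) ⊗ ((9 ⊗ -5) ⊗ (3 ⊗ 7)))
(((6 ⊗ 9) ⊕ (2 ⊕ -3)) ⊗ ((9 ⊗ -5) ⊗ (3 ⊗ 7))) = 11

Expand innermost to outermost. Recall ⊕ takes the minimum of its arguments and ⊗ takes their sum. Working out the expression (((6 ⊗ 9) ⊕ (2 ⊕ -3)) ⊗ ((9 ⊗ -5) ⊗ (3 ⊗ 7))) gives 11.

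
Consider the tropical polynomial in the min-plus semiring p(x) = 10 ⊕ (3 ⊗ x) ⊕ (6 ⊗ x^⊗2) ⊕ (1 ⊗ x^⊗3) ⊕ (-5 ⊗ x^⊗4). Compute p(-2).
p(-2) = -13

A tropical monomial a ⊗ x^⊗i evaluates to a + i · x. Evaluating each term at x = -2:
  Term 0 contributes 10 + 0 · -2 = 10
  Term 1 contributes 3 + 1 · -2 = 1
  Term 2 contributes 6 + 2 · -2 = 2
  Term 3 contributes 1 + 3 · -2 = -5
  Term 4 contributes -5 + 4 · -2 = -13
p(-2) = ⊕ of these = min[10, 1, 2, -5, -13] = -13.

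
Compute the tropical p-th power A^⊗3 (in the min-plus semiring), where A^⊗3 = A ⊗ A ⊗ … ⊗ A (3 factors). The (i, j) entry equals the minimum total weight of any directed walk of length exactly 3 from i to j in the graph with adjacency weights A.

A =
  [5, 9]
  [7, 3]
A^⊗3 =
  [15, 15]
  [13, 9]

Each entry (A^⊗3)_ij equals the minimum over all length-3 walks i = v_0 → v_1 → … → v_3 = j of Σ_t A[v_t][v_{t+1}]. For example, for (i, j) = (0, 1) we minimise over 4 possible intermediate vertex sequences; the minimum is 15, attained along the walk 0 → 1 → 1 → 1.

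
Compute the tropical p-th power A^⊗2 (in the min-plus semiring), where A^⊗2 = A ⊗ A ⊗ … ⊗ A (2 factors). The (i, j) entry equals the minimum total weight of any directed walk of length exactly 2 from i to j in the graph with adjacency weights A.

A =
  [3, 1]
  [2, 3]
A^⊗2 =
  [3, 4]
  [5, 3]

Each entry (A^⊗2)_ij equals the minimum over all length-2 walks i = v_0 → v_1 → … → v_2 = j of Σ_t A[v_t][v_{t+1}]. For example, for (i, j) = (0, 1) we minimise over 2 possible intermediate vertex sequences; the minimum is 4, attained along the walk 0 → 0 → 1.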